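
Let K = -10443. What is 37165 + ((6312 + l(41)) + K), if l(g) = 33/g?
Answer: 1354427/41 ≈ 33035.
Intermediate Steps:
37165 + ((6312 + l(41)) + K) = 37165 + ((6312 + 33/41) - 10443) = 37165 + (258825/41 - 10443) = 37165 - 169338/41 = 1354427/41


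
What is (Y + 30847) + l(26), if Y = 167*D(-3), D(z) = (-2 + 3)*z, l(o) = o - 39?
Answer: 30333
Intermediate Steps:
l(o) = -39 + o
D(z) = z (D(z) = 1*z = z)
Y = -501 (Y = 167*(-3) = -501)
(Y + 30847) + l(26) = (-501 + 30847) + (-39 + 26) = 30346 - 13 = 30333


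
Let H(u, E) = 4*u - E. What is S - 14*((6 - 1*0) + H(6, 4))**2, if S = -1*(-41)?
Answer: -9423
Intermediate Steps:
S = 41
H(u, E) = -E + 4*u
S - 14*((6 - 1*0) + H(6, 4))**2 = 41 - 14*((6 - 1*0) + (-1*4 + 4*6))**2 = 41 - 14*((6 + 0) + (-4 + 24))**2 = 41 - 14*(6 + 20)**2 = 41 - 14*26**2 = 41 - 14*676 = 41 - 9464 = -9423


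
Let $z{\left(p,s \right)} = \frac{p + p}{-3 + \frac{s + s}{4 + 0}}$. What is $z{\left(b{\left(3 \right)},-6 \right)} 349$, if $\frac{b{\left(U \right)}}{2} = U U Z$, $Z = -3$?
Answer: $6282$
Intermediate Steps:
$b{\left(U \right)} = - 6 U^{2}$ ($b{\left(U \right)} = 2 U U \left(-3\right) = 2 U^{2} \left(-3\right) = 2 \left(- 3 U^{2}\right) = - 6 U^{2}$)
$z{\left(p,s \right)} = \frac{2 p}{-3 + \frac{s}{2}}$ ($z{\left(p,s \right)} = \frac{2 p}{-3 + \frac{2 s}{4}} = \frac{2 p}{-3 + 2 s \frac{1}{4}} = \frac{2 p}{-3 + \frac{s}{2}}$)
$z{\left(b{\left(3 \right)},-6 \right)} 349 = \frac{4 \left(- 6 \cdot 3^{2}\right)}{-6 - 6} \cdot 349 = \frac{4 \left(\left(-6\right) 9\right)}{-12} \cdot 349 = 4 \left(-54\right) \left(- \frac{1}{12}\right) 349 = 18 \cdot 349 = 6282$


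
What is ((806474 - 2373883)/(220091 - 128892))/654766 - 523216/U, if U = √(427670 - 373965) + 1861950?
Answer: -1662255382706451067513/5914855970959768233058 + 523216*√53705/3466857748795 ≈ -0.28100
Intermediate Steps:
U = 1861950 + √53705 (U = √53705 + 1861950 = 1861950 + √53705 ≈ 1.8622e+6)
((806474 - 2373883)/(220091 - 128892))/654766 - 523216/U = ((806474 - 2373883)/(220091 - 128892))/654766 - 523216/(1861950 + √53705) = -1567409/91199*(1/654766) - 523216/(1861950 + √53705) = -1567409*1/91199*(1/654766) - 523216/(1861950 + √53705) = -1567409/91199*1/654766 - 523216/(1861950 + √53705) = -1567409/59714004434 - 523216/(1861950 + √53705)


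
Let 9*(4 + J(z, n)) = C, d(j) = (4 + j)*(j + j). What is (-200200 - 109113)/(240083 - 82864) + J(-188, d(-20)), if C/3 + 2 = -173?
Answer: -30327892/471657 ≈ -64.301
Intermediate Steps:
C = -525 (C = -6 + 3*(-173) = -6 - 519 = -525)
d(j) = 2*j*(4 + j) (d(j) = (4 + j)*(2*j) = 2*j*(4 + j))
J(z, n) = -187/3 (J(z, n) = -4 + (⅑)*(-525) = -4 - 175/3 = -187/3)
(-200200 - 109113)/(240083 - 82864) + J(-188, d(-20)) = (-200200 - 109113)/(240083 - 82864) - 187/3 = -309313/157219 - 187/3 = -30327892/471657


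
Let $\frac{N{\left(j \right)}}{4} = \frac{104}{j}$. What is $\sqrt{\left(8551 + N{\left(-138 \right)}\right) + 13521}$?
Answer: $\frac{2 \sqrt{26267610}}{69} \approx 148.56$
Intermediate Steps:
$N{\left(j \right)} = \frac{416}{j}$ ($N{\left(j \right)} = 4 \frac{104}{j} = \frac{416}{j}$)
$\sqrt{\left(8551 + N{\left(-138 \right)}\right) + 13521} = \sqrt{\left(8551 + \frac{416}{-138}\right) + 13521} = \sqrt{\left(8551 + 416 \left(- \frac{1}{138}\right)\right) + 13521} = \sqrt{\left(8551 - \frac{208}{69}\right) + 13521} = \sqrt{\frac{589811}{69} + 13521} = \sqrt{\frac{1522760}{69}} = \frac{2 \sqrt{26267610}}{69}$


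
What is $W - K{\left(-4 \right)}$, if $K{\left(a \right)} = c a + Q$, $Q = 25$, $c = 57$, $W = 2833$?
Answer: $3036$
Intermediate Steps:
$K{\left(a \right)} = 25 + 57 a$ ($K{\left(a \right)} = 57 a + 25 = 25 + 57 a$)
$W - K{\left(-4 \right)} = 2833 - \left(25 + 57 \left(-4\right)\right) = 2833 - \left(25 - 228\right) = 2833 - -203 = 2833 + 203 = 3036$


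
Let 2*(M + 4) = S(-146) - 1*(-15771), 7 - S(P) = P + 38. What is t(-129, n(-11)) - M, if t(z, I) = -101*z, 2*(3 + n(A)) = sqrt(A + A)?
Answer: 5090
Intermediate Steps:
S(P) = -31 - P (S(P) = 7 - (P + 38) = 7 - (38 + P) = 7 + (-38 - P) = -31 - P)
n(A) = -3 + sqrt(2)*sqrt(A)/2 (n(A) = -3 + sqrt(A + A)/2 = -3 + sqrt(2*A)/2 = -3 + (sqrt(2)*sqrt(A))/2 = -3 + sqrt(2)*sqrt(A)/2)
M = 7939 (M = -4 + ((-31 - 1*(-146)) - 1*(-15771))/2 = -4 + ((-31 + 146) + 15771)/2 = -4 + (115 + 15771)/2 = -4 + (1/2)*15886 = -4 + 7943 = 7939)
t(-129, n(-11)) - M = -101*(-129) - 1*7939 = 13029 - 7939 = 5090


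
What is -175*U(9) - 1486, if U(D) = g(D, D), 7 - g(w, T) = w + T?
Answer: 439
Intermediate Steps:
g(w, T) = 7 - T - w (g(w, T) = 7 - (w + T) = 7 - (T + w) = 7 + (-T - w) = 7 - T - w)
U(D) = 7 - 2*D (U(D) = 7 - D - D = 7 - 2*D)
-175*U(9) - 1486 = -175*(7 - 2*9) - 1486 = -175*(7 - 18) - 1486 = -175*(-11) - 1486 = 1925 - 1486 = 439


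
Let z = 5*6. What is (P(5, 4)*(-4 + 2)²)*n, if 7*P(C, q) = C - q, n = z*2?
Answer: 240/7 ≈ 34.286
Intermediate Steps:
z = 30
n = 60 (n = 30*2 = 60)
P(C, q) = -q/7 + C/7 (P(C, q) = (C - q)/7 = -q/7 + C/7)
(P(5, 4)*(-4 + 2)²)*n = ((-⅐*4 + (⅐)*5)*(-4 + 2)²)*60 = ((-4/7 + 5/7)*(-2)²)*60 = ((⅐)*4)*60 = (4/7)*60 = 240/7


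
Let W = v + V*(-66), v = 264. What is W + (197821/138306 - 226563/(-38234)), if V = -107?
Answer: 1384954464332/188856843 ≈ 7333.4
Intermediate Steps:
W = 7326 (W = 264 - 107*(-66) = 264 + 7062 = 7326)
W + (197821/138306 - 226563/(-38234)) = 7326 + (197821/138306 - 226563/(-38234)) = 7326 + (197821*(1/138306) - 226563*(-1/38234)) = 7326 + (197821/138306 + 226563/38234) = 7326 + 1389232514/188856843 = 1384954464332/188856843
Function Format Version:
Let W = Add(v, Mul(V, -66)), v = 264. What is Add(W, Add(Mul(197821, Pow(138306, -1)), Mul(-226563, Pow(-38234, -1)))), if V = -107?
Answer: Rational(1384954464332, 188856843) ≈ 7333.4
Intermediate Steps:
W = 7326 (W = Add(264, Mul(-107, -66)) = Add(264, 7062) = 7326)
Add(W, Add(Mul(197821, Pow(138306, -1)), Mul(-226563, Pow(-38234, -1)))) = Add(7326, Add(Mul(197821, Pow(138306, -1)), Mul(-226563, Pow(-38234, -1)))) = Add(7326, Add(Mul(197821, Rational(1, 138306)), Mul(-226563, Rational(-1, 38234)))) = Add(7326, Add(Rational(197821, 138306), Rational(226563, 38234))) = Add(7326, Rational(1389232514, 188856843)) = Rational(1384954464332, 188856843)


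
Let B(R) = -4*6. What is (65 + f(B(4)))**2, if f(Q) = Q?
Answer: 1681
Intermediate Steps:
B(R) = -24
(65 + f(B(4)))**2 = (65 - 24)**2 = 41**2 = 1681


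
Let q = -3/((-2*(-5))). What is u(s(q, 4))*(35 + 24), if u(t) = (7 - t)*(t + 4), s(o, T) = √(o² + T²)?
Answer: 70269/100 + 177*√1609/10 ≈ 1412.7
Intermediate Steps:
q = -3/10 ≈ -0.30000
s(o, T) = √(T² + o²)
u(t) = (4 + t)*(7 - t) (u(t) = (7 - t)*(4 + t) = (4 + t)*(7 - t))
u(s(q, 4))*(35 + 24) = (28 - (√(4² + (-3/10)²))² + 3*√(4² + (-3/10)²))*(35 + 24) = (28 - (√(16 + 9/100))² + 3*√(16 + 9/100))*59 = (28 - (√(1609/100))² + 3*√(1609/100))*59 = (28 - (√1609/10)² + 3*(√1609/10))*59 = (28 - 1*1609/100 + 3*√1609/10)*59 = (28 - 1609/100 + 3*√1609/10)*59 = (1191/100 + 3*√1609/10)*59 = 70269/100 + 177*√1609/10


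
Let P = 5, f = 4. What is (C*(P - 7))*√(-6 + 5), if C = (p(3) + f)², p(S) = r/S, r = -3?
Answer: -18*I ≈ -18.0*I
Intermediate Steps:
p(S) = -3/S
C = 9 (C = (-3/3 + 4)² = (-3*⅓ + 4)² = (-1 + 4)² = 3² = 9)
(C*(P - 7))*√(-6 + 5) = (9*(5 - 7))*√(-6 + 5) = (9*(-2))*√(-1) = -18*I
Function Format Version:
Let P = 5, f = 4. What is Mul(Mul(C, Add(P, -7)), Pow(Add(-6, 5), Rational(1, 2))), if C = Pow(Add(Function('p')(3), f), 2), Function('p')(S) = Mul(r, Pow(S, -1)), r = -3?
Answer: Mul(-18, I) ≈ Mul(-18.000, I)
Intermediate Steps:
Function('p')(S) = Mul(-3, Pow(S, -1))
C = 9 (C = Pow(Add(Mul(-3, Pow(3, -1)), 4), 2) = Pow(Add(Mul(-3, Rational(1, 3)), 4), 2) = Pow(Add(-1, 4), 2) = Pow(3, 2) = 9)
Mul(Mul(C, Add(P, -7)), Pow(Add(-6, 5), Rational(1, 2))) = Mul(Mul(9, Add(5, -7)), Pow(Add(-6, 5), Rational(1, 2))) = Mul(Mul(9, -2), Pow(-1, Rational(1, 2))) = Mul(-18, I)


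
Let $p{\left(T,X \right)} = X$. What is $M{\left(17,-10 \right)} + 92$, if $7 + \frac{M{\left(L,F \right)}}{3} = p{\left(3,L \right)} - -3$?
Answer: $131$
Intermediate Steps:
$M{\left(L,F \right)} = -12 + 3 L$ ($M{\left(L,F \right)} = -21 + 3 \left(L - -3\right) = -21 + 3 \left(L + 3\right) = -21 + 3 \left(3 + L\right) = -21 + \left(9 + 3 L\right) = -12 + 3 L$)
$M{\left(17,-10 \right)} + 92 = \left(-12 + 3 \cdot 17\right) + 92 = \left(-12 + 51\right) + 92 = 39 + 92 = 131$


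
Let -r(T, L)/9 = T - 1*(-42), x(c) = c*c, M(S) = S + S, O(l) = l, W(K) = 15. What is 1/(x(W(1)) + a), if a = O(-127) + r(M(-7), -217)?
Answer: -1/154 ≈ -0.0064935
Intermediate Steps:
M(S) = 2*S
x(c) = c**2
r(T, L) = -378 - 9*T (r(T, L) = -9*(T - 1*(-42)) = -9*(T + 42) = -9*(42 + T) = -378 - 9*T)
a = -379 (a = -127 + (-378 - 18*(-7)) = -127 + (-378 - 9*(-14)) = -127 + (-378 + 126) = -127 - 252 = -379)
1/(x(W(1)) + a) = 1/(15**2 - 379) = 1/(225 - 379) = 1/(-154) = -1/154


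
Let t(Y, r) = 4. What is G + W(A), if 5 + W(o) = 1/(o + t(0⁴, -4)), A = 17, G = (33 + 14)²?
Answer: 46285/21 ≈ 2204.0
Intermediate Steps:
G = 2209 (G = 47² = 2209)
W(o) = -5 + 1/(4 + o) (W(o) = -5 + 1/(o + 4) = -5 + 1/(4 + o))
G + W(A) = 2209 + (-19 - 5*17)/(4 + 17) = 2209 + (-19 - 85)/21 = 2209 + (1/21)*(-104) = 2209 - 104/21 = 46285/21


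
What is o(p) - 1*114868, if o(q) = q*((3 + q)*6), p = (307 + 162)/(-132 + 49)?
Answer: -790706572/6889 ≈ -1.1478e+5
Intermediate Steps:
p = -469/83 (p = 469/(-83) = 469*(-1/83) = -469/83 ≈ -5.6506)
o(q) = q*(18 + 6*q)
o(p) - 1*114868 = 6*(-469/83)*(3 - 469/83) - 1*114868 = 6*(-469/83)*(-220/83) - 114868 = 619080/6889 - 114868 = -790706572/6889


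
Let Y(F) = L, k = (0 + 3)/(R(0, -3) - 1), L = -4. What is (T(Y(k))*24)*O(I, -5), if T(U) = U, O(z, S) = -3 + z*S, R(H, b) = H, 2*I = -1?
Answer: 48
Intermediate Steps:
I = -½ (I = (½)*(-1) = -½ ≈ -0.50000)
O(z, S) = -3 + S*z
k = -3 (k = (0 + 3)/(0 - 1) = 3/(-1) = 3*(-1) = -3)
Y(F) = -4
(T(Y(k))*24)*O(I, -5) = (-4*24)*(-3 - 5*(-½)) = -96*(-3 + 5/2) = -96*(-½) = 48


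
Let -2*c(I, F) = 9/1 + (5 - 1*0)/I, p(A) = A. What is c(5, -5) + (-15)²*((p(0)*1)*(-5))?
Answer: -5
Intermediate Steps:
c(I, F) = -9/2 - 5/(2*I) (c(I, F) = -(9/1 + (5 - 1*0)/I)/2 = -(9*1 + (5 + 0)/I)/2 = -(9 + 5/I)/2 = -9/2 - 5/(2*I))
c(5, -5) + (-15)²*((p(0)*1)*(-5)) = (½)*(-5 - 9*5)/5 + (-15)²*((0*1)*(-5)) = (½)*(⅕)*(-5 - 45) + 225*(0*(-5)) = (½)*(⅕)*(-50) + 225*0 = -5 + 0 = -5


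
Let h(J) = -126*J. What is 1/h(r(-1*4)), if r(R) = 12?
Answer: -1/1512 ≈ -0.00066138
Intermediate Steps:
1/h(r(-1*4)) = 1/(-126*12) = 1/(-1512) = -1/1512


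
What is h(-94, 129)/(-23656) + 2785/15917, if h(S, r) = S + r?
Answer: 65324865/376532552 ≈ 0.17349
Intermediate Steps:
h(-94, 129)/(-23656) + 2785/15917 = (-94 + 129)/(-23656) + 2785/15917 = 35*(-1/23656) + 2785*(1/15917) = -35/23656 + 2785/15917 = 65324865/376532552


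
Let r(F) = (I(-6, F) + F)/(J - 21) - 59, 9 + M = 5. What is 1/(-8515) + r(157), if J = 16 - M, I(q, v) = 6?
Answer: -1890331/8515 ≈ -222.00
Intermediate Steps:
M = -4 (M = -9 + 5 = -4)
J = 20 (J = 16 - 1*(-4) = 16 + 4 = 20)
r(F) = -65 - F (r(F) = (6 + F)/(20 - 21) - 59 = (6 + F)/(-1) - 59 = (6 + F)*(-1) - 59 = (-6 - F) - 59 = -65 - F)
1/(-8515) + r(157) = 1/(-8515) + (-65 - 1*157) = -1/8515 + (-65 - 157) = -1/8515 - 222 = -1890331/8515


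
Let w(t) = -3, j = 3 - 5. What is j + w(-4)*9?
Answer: -29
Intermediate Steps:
j = -2
j + w(-4)*9 = -2 - 3*9 = -2 - 27 = -29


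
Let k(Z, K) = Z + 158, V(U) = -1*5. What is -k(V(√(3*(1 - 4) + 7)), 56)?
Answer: -153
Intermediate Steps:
V(U) = -5
k(Z, K) = 158 + Z
-k(V(√(3*(1 - 4) + 7)), 56) = -(158 - 5) = -1*153 = -153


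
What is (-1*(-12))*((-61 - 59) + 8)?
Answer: -1344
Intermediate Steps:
(-1*(-12))*((-61 - 59) + 8) = 12*(-120 + 8) = 12*(-112) = -1344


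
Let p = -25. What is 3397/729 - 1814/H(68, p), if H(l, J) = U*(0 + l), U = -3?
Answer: 335899/24786 ≈ 13.552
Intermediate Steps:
H(l, J) = -3*l (H(l, J) = -3*(0 + l) = -3*l)
3397/729 - 1814/H(68, p) = 3397/729 - 1814/((-3*68)) = 3397*(1/729) - 1814/(-204) = 3397/729 - 1814*(-1/204) = 3397/729 + 907/102 = 335899/24786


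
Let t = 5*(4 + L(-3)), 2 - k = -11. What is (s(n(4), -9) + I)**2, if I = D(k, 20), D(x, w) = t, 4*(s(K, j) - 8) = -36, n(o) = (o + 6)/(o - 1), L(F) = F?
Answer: 16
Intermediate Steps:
n(o) = (6 + o)/(-1 + o)
k = 13 (k = 2 - 1*(-11) = 2 + 11 = 13)
t = 5 (t = 5*(4 - 3) = 5*1 = 5)
s(K, j) = -1 (s(K, j) = 8 + (1/4)*(-36) = 8 - 9 = -1)
D(x, w) = 5
I = 5
(s(n(4), -9) + I)**2 = (-1 + 5)**2 = 4**2 = 16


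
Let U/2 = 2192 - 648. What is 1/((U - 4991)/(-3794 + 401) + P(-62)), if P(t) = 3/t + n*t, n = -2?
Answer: 210366/26193191 ≈ 0.0080313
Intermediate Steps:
U = 3088 (U = 2*(2192 - 648) = 2*1544 = 3088)
P(t) = -2*t + 3/t (P(t) = 3/t - 2*t = -2*t + 3/t)
1/((U - 4991)/(-3794 + 401) + P(-62)) = 1/((3088 - 4991)/(-3794 + 401) + (-2*(-62) + 3/(-62))) = 1/(-1903/(-3393) + (124 + 3*(-1/62))) = 1/(-1903*(-1/3393) + (124 - 3/62)) = 1/(1903/3393 + 7685/62) = 1/(26193191/210366) = 210366/26193191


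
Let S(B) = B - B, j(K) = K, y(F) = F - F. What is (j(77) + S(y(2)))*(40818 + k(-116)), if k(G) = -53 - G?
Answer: 3147837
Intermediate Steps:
y(F) = 0
S(B) = 0
(j(77) + S(y(2)))*(40818 + k(-116)) = (77 + 0)*(40818 + (-53 - 1*(-116))) = 77*(40818 + (-53 + 116)) = 77*(40818 + 63) = 77*40881 = 3147837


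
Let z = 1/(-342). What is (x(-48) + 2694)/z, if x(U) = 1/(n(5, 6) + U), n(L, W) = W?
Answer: -6449379/7 ≈ -9.2134e+5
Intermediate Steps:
x(U) = 1/(6 + U)
z = -1/342 ≈ -0.0029240
(x(-48) + 2694)/z = (1/(6 - 48) + 2694)/(-1/342) = (1/(-42) + 2694)*(-342) = (-1/42 + 2694)*(-342) = (113147/42)*(-342) = -6449379/7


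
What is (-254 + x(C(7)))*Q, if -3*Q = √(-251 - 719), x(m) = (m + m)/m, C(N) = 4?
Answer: 84*I*√970 ≈ 2616.2*I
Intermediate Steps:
x(m) = 2 (x(m) = (2*m)/m = 2)
Q = -I*√970/3 (Q = -√(-251 - 719)/3 = -I*√970/3 ≈ -10.382*I)
(-254 + x(C(7)))*Q = (-254 + 2)*(-I*√970/3) = -(-84)*I*√970 = 84*I*√970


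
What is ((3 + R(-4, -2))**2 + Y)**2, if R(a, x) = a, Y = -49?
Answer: 2304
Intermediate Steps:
((3 + R(-4, -2))**2 + Y)**2 = ((3 - 4)**2 - 49)**2 = ((-1)**2 - 49)**2 = (1 - 49)**2 = (-48)**2 = 2304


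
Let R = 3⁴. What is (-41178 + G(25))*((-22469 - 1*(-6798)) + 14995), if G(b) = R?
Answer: 27781572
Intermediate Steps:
R = 81
G(b) = 81
(-41178 + G(25))*((-22469 - 1*(-6798)) + 14995) = (-41178 + 81)*((-22469 - 1*(-6798)) + 14995) = -41097*((-22469 + 6798) + 14995) = -41097*(-15671 + 14995) = -41097*(-676) = 27781572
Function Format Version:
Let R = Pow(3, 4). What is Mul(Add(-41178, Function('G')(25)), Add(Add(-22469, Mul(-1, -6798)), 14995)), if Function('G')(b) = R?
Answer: 27781572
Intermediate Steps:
R = 81
Function('G')(b) = 81
Mul(Add(-41178, Function('G')(25)), Add(Add(-22469, Mul(-1, -6798)), 14995)) = Mul(Add(-41178, 81), Add(Add(-22469, Mul(-1, -6798)), 14995)) = Mul(-41097, Add(Add(-22469, 6798), 14995)) = Mul(-41097, Add(-15671, 14995)) = Mul(-41097, -676) = 27781572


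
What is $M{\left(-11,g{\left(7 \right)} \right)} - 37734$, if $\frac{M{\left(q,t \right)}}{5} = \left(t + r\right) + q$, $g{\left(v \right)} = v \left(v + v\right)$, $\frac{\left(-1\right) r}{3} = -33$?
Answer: $-36804$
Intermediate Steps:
$r = 99$ ($r = \left(-3\right) \left(-33\right) = 99$)
$g{\left(v \right)} = 2 v^{2}$ ($g{\left(v \right)} = v 2 v = 2 v^{2}$)
$M{\left(q,t \right)} = 495 + 5 q + 5 t$ ($M{\left(q,t \right)} = 5 \left(\left(t + 99\right) + q\right) = 5 \left(\left(99 + t\right) + q\right) = 5 \left(99 + q + t\right) = 495 + 5 q + 5 t$)
$M{\left(-11,g{\left(7 \right)} \right)} - 37734 = \left(495 + 5 \left(-11\right) + 5 \cdot 2 \cdot 7^{2}\right) - 37734 = \left(495 - 55 + 5 \cdot 2 \cdot 49\right) - 37734 = \left(495 - 55 + 5 \cdot 98\right) - 37734 = \left(495 - 55 + 490\right) - 37734 = 930 - 37734 = -36804$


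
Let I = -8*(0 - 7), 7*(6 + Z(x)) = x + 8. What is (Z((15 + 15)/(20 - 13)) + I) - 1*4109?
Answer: -198805/49 ≈ -4057.2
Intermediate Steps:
Z(x) = -34/7 + x/7 (Z(x) = -6 + (x + 8)/7 = -6 + (8 + x)/7 = -6 + (8/7 + x/7) = -34/7 + x/7)
I = 56 (I = -8*(-7) = 56)
(Z((15 + 15)/(20 - 13)) + I) - 1*4109 = ((-34/7 + ((15 + 15)/(20 - 13))/7) + 56) - 1*4109 = ((-34/7 + (30/7)/7) + 56) - 4109 = ((-34/7 + (30*(1/7))/7) + 56) - 4109 = ((-34/7 + (1/7)*(30/7)) + 56) - 4109 = ((-34/7 + 30/49) + 56) - 4109 = (-208/49 + 56) - 4109 = 2536/49 - 4109 = -198805/49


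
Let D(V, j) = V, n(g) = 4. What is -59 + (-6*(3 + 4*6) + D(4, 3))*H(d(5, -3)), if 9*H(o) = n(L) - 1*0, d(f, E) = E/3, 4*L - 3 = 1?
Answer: -1163/9 ≈ -129.22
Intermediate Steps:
L = 1 (L = ¾ + (¼)*1 = ¾ + ¼ = 1)
d(f, E) = E/3 (d(f, E) = E*(⅓) = E/3)
H(o) = 4/9 (H(o) = (4 - 1*0)/9 = (4 + 0)/9 = (⅑)*4 = 4/9)
-59 + (-6*(3 + 4*6) + D(4, 3))*H(d(5, -3)) = -59 + (-6*(3 + 4*6) + 4)*(4/9) = -59 + (-6*(3 + 24) + 4)*(4/9) = -59 + (-6*27 + 4)*(4/9) = -59 + (-162 + 4)*(4/9) = -59 - 158*4/9 = -59 - 632/9 = -1163/9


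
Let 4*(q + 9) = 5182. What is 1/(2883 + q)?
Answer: 2/8339 ≈ 0.00023984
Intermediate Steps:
q = 2573/2 (q = -9 + (1/4)*5182 = -9 + 2591/2 = 2573/2 ≈ 1286.5)
1/(2883 + q) = 1/(2883 + 2573/2) = 1/(8339/2) = 2/8339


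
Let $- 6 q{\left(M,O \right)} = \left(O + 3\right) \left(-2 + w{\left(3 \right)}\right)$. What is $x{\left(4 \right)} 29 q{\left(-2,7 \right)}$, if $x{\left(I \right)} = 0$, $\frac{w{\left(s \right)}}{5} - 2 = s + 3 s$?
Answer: $0$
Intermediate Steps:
$w{\left(s \right)} = 10 + 20 s$ ($w{\left(s \right)} = 10 + 5 \left(s + 3 s\right) = 10 + 5 \cdot 4 s = 10 + 20 s$)
$q{\left(M,O \right)} = -34 - \frac{34 O}{3}$ ($q{\left(M,O \right)} = - \frac{\left(O + 3\right) \left(-2 + \left(10 + 20 \cdot 3\right)\right)}{6} = - \frac{\left(3 + O\right) \left(-2 + \left(10 + 60\right)\right)}{6} = - \frac{\left(3 + O\right) \left(-2 + 70\right)}{6} = - \frac{\left(3 + O\right) 68}{6} = - \frac{204 + 68 O}{6} = -34 - \frac{34 O}{3}$)
$x{\left(4 \right)} 29 q{\left(-2,7 \right)} = 0 \cdot 29 \left(-34 - \frac{238}{3}\right) = 0 \left(-34 - \frac{238}{3}\right) = 0 \left(- \frac{340}{3}\right) = 0$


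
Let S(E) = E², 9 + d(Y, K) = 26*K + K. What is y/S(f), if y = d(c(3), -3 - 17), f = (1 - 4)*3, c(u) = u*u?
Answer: -61/9 ≈ -6.7778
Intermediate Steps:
c(u) = u²
d(Y, K) = -9 + 27*K (d(Y, K) = -9 + (26*K + K) = -9 + 27*K)
f = -9 (f = -3*3 = -9)
y = -549 (y = -9 + 27*(-3 - 17) = -9 + 27*(-20) = -9 - 540 = -549)
y/S(f) = -549/((-9)²) = -549/81 = -549*1/81 = -61/9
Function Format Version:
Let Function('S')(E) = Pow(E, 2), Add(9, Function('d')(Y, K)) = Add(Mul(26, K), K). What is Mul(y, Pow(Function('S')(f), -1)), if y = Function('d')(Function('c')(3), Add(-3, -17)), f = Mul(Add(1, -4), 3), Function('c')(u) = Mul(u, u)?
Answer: Rational(-61, 9) ≈ -6.7778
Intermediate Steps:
Function('c')(u) = Pow(u, 2)
Function('d')(Y, K) = Add(-9, Mul(27, K)) (Function('d')(Y, K) = Add(-9, Add(Mul(26, K), K)) = Add(-9, Mul(27, K)))
f = -9 (f = Mul(-3, 3) = -9)
y = -549 (y = Add(-9, Mul(27, Add(-3, -17))) = Add(-9, Mul(27, -20)) = Add(-9, -540) = -549)
Mul(y, Pow(Function('S')(f), -1)) = Mul(-549, Pow(Pow(-9, 2), -1)) = Mul(-549, Pow(81, -1)) = Mul(-549, Rational(1, 81)) = Rational(-61, 9)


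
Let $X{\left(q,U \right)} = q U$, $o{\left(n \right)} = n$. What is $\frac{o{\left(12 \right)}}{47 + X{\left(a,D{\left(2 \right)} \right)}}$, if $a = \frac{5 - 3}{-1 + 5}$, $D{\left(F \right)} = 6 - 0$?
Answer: $\frac{6}{25} \approx 0.24$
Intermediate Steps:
$D{\left(F \right)} = 6$ ($D{\left(F \right)} = 6 + 0 = 6$)
$a = \frac{1}{2}$ ($a = \frac{2}{4} = 2 \cdot \frac{1}{4} = \frac{1}{2} \approx 0.5$)
$X{\left(q,U \right)} = U q$
$\frac{o{\left(12 \right)}}{47 + X{\left(a,D{\left(2 \right)} \right)}} = \frac{12}{47 + 6 \cdot \frac{1}{2}} = \frac{12}{47 + 3} = \frac{12}{50} = 12 \cdot \frac{1}{50} = \frac{6}{25}$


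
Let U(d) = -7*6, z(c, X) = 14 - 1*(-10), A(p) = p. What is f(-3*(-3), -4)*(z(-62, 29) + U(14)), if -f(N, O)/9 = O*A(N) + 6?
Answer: -4860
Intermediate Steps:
z(c, X) = 24 (z(c, X) = 14 + 10 = 24)
f(N, O) = -54 - 9*N*O (f(N, O) = -9*(O*N + 6) = -9*(N*O + 6) = -9*(6 + N*O) = -54 - 9*N*O)
U(d) = -42
f(-3*(-3), -4)*(z(-62, 29) + U(14)) = (-54 - 9*(-3*(-3))*(-4))*(24 - 42) = (-54 - 9*9*(-4))*(-18) = (-54 + 324)*(-18) = 270*(-18) = -4860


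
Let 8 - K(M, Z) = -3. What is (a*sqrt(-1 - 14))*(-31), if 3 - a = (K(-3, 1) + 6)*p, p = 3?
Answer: 1488*I*sqrt(15) ≈ 5763.0*I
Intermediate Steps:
K(M, Z) = 11 (K(M, Z) = 8 - 1*(-3) = 8 + 3 = 11)
a = -48 (a = 3 - (11 + 6)*3 = 3 - 17*3 = 3 - 1*51 = 3 - 51 = -48)
(a*sqrt(-1 - 14))*(-31) = -48*sqrt(-1 - 14)*(-31) = -48*I*sqrt(15)*(-31) = 1488*I*sqrt(15)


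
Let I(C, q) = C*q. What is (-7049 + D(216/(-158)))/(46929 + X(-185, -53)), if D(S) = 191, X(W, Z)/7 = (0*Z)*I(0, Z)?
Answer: -2286/15643 ≈ -0.14614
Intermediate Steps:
X(W, Z) = 0 (X(W, Z) = 7*((0*Z)*(0*Z)) = 7*(0*0) = 7*0 = 0)
(-7049 + D(216/(-158)))/(46929 + X(-185, -53)) = (-7049 + 191)/(46929 + 0) = -6858/46929 = -6858*1/46929 = -2286/15643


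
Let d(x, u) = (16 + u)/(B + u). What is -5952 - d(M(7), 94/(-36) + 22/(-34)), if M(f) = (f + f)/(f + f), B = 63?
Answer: -108812411/18281 ≈ -5952.2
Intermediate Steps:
M(f) = 1 (M(f) = (2*f)/((2*f)) = (2*f)*(1/(2*f)) = 1)
d(x, u) = (16 + u)/(63 + u)
-5952 - d(M(7), 94/(-36) + 22/(-34)) = -5952 - (16 + (94/(-36) + 22/(-34)))/(63 + (94/(-36) + 22/(-34))) = -5952 - (16 + (94*(-1/36) + 22*(-1/34)))/(63 + (94*(-1/36) + 22*(-1/34))) = -5952 - (16 + (-47/18 - 11/17))/(63 + (-47/18 - 11/17)) = -5952 - (16 - 997/306)/(63 - 997/306) = -5952 - 3899/(18281/306*306) = -5952 - 306*3899/(18281*306) = -5952 - 1*3899/18281 = -5952 - 3899/18281 = -108812411/18281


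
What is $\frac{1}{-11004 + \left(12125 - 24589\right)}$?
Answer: $- \frac{1}{23468} \approx -4.2611 \cdot 10^{-5}$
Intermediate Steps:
$\frac{1}{-11004 + \left(12125 - 24589\right)} = \frac{1}{-11004 - 12464} = \frac{1}{-23468} = - \frac{1}{23468}$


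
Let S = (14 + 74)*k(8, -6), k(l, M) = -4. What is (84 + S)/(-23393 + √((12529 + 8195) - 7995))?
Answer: 1567331/136804930 + 67*√12729/136804930 ≈ 0.011512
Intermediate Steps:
S = -352 (S = (14 + 74)*(-4) = 88*(-4) = -352)
(84 + S)/(-23393 + √((12529 + 8195) - 7995)) = (84 - 352)/(-23393 + √((12529 + 8195) - 7995)) = -268/(-23393 + √(20724 - 7995)) = -268/(-23393 + √12729)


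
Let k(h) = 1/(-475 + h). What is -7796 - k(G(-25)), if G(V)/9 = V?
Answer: -5457199/700 ≈ -7796.0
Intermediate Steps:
G(V) = 9*V
-7796 - k(G(-25)) = -7796 - 1/(-475 + 9*(-25)) = -7796 - 1/(-475 - 225) = -7796 - 1/(-700) = -7796 - 1*(-1/700) = -7796 + 1/700 = -5457199/700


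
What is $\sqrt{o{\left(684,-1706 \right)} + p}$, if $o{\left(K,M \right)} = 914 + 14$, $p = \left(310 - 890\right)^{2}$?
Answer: $4 \sqrt{21083} \approx 580.8$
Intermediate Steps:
$p = 336400$ ($p = \left(-580\right)^{2} = 336400$)
$o{\left(K,M \right)} = 928$
$\sqrt{o{\left(684,-1706 \right)} + p} = \sqrt{928 + 336400} = \sqrt{337328} = 4 \sqrt{21083}$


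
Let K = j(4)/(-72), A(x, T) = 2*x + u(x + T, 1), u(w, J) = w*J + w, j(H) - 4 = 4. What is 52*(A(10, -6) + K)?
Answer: 13052/9 ≈ 1450.2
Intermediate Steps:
j(H) = 8 (j(H) = 4 + 4 = 8)
u(w, J) = w + J*w (u(w, J) = J*w + w = w + J*w)
A(x, T) = 2*T + 4*x (A(x, T) = 2*x + (x + T)*(1 + 1) = 2*x + (T + x)*2 = 2*x + (2*T + 2*x) = 2*T + 4*x)
K = -⅑ (K = 8/(-72) = 8*(-1/72) = -⅑ ≈ -0.11111)
52*(A(10, -6) + K) = 52*((2*(-6) + 4*10) - ⅑) = 52*((-12 + 40) - ⅑) = 52*(28 - ⅑) = 52*(251/9) = 13052/9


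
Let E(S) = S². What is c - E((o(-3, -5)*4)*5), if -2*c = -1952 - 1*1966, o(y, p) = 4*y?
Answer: -55641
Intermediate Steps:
c = 1959 (c = -(-1952 - 1*1966)/2 = -(-1952 - 1966)/2 = -½*(-3918) = 1959)
c - E((o(-3, -5)*4)*5) = 1959 - (((4*(-3))*4)*5)² = 1959 - (-12*4*5)² = 1959 - (-48*5)² = 1959 - 1*(-240)² = 1959 - 1*57600 = 1959 - 57600 = -55641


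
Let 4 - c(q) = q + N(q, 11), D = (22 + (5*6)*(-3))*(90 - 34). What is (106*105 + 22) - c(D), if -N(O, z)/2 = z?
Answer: 7318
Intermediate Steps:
D = -3808 (D = (22 + 30*(-3))*56 = (22 - 90)*56 = -68*56 = -3808)
N(O, z) = -2*z
c(q) = 26 - q (c(q) = 4 - (q - 2*11) = 4 - (q - 22) = 4 - (-22 + q) = 4 + (22 - q) = 26 - q)
(106*105 + 22) - c(D) = (106*105 + 22) - (26 - 1*(-3808)) = (11130 + 22) - (26 + 3808) = 11152 - 1*3834 = 11152 - 3834 = 7318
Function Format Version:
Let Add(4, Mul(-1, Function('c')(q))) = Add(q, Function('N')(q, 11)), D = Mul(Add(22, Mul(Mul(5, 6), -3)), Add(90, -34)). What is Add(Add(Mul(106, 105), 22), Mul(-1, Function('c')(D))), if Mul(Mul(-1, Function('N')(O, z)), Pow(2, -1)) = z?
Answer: 7318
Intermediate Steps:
D = -3808 (D = Mul(Add(22, Mul(30, -3)), 56) = Mul(Add(22, -90), 56) = Mul(-68, 56) = -3808)
Function('N')(O, z) = Mul(-2, z)
Function('c')(q) = Add(26, Mul(-1, q)) (Function('c')(q) = Add(4, Mul(-1, Add(q, Mul(-2, 11)))) = Add(4, Mul(-1, Add(q, -22))) = Add(4, Mul(-1, Add(-22, q))) = Add(4, Add(22, Mul(-1, q))) = Add(26, Mul(-1, q)))
Add(Add(Mul(106, 105), 22), Mul(-1, Function('c')(D))) = Add(Add(Mul(106, 105), 22), Mul(-1, Add(26, Mul(-1, -3808)))) = Add(Add(11130, 22), Mul(-1, Add(26, 3808))) = Add(11152, Mul(-1, 3834)) = Add(11152, -3834) = 7318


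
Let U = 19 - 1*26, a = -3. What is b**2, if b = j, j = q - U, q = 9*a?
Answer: 400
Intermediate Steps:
q = -27 (q = 9*(-3) = -27)
U = -7 (U = 19 - 26 = -7)
j = -20 (j = -27 - 1*(-7) = -27 + 7 = -20)
b = -20
b**2 = (-20)**2 = 400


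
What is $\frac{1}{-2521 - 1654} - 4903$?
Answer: $- \frac{20470026}{4175} \approx -4903.0$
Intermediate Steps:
$\frac{1}{-2521 - 1654} - 4903 = \frac{1}{-4175} - 4903 = - \frac{1}{4175} - 4903 = - \frac{20470026}{4175}$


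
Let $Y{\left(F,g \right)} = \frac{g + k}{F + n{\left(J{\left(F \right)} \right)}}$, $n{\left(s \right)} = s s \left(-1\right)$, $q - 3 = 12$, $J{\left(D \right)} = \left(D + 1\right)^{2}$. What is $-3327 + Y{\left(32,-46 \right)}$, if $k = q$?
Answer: $- \frac{3945452672}{1185889} \approx -3327.0$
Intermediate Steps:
$J{\left(D \right)} = \left(1 + D\right)^{2}$
$q = 15$ ($q = 3 + 12 = 15$)
$k = 15$
$n{\left(s \right)} = - s^{2}$ ($n{\left(s \right)} = s^{2} \left(-1\right) = - s^{2}$)
$Y{\left(F,g \right)} = \frac{15 + g}{F - \left(1 + F\right)^{4}}$ ($Y{\left(F,g \right)} = \frac{g + 15}{F - \left(\left(1 + F\right)^{2}\right)^{2}} = \frac{15 + g}{F - \left(1 + F\right)^{4}}$)
$-3327 + Y{\left(32,-46 \right)} = -3327 + \frac{15 - 46}{32 - \left(1 + 32\right)^{4}} = -3327 + \frac{1}{32 - 33^{4}} \left(-31\right) = -3327 + \frac{1}{32 - 1185921} \left(-31\right) = -3327 + \frac{1}{-1185889} \left(-31\right) = -3327 - - \frac{31}{1185889} = -3327 + \frac{31}{1185889} = - \frac{3945452672}{1185889}$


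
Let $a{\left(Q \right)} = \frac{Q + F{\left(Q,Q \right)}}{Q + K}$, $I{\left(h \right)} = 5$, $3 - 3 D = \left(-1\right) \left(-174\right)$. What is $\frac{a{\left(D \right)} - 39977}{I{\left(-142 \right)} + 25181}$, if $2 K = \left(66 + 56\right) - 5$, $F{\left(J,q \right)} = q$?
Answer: $- \frac{40053}{25186} \approx -1.5903$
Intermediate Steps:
$D = -57$ ($D = 1 - \frac{\left(-1\right) \left(-174\right)}{3} = 1 - 58 = -57$)
$K = \frac{117}{2}$ ($K = \frac{\left(66 + 56\right) - 5}{2} = \frac{122 - 5}{2} = \frac{1}{2} \cdot 117 = \frac{117}{2} \approx 58.5$)
$a{\left(Q \right)} = \frac{2 Q}{\frac{117}{2} + Q}$ ($a{\left(Q \right)} = \frac{Q + Q}{Q + \frac{117}{2}} = \frac{2 Q}{\frac{117}{2} + Q}$)
$\frac{a{\left(D \right)} - 39977}{I{\left(-142 \right)} + 25181} = \frac{4 \left(-57\right) \frac{1}{117 + 2 \left(-57\right)} - 39977}{5 + 25181} = \frac{4 \left(-57\right) \frac{1}{117 - 114} - 39977}{25186} = \left(4 \left(-57\right) \frac{1}{3} - 39977\right) \frac{1}{25186} = \left(-76 - 39977\right) \frac{1}{25186} = \left(-40053\right) \frac{1}{25186} = - \frac{40053}{25186}$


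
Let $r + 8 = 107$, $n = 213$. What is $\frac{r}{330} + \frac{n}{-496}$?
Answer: $- \frac{321}{2480} \approx -0.12944$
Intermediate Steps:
$r = 99$ ($r = -8 + 107 = 99$)
$\frac{r}{330} + \frac{n}{-496} = \frac{99}{330} + \frac{213}{-496} = 99 \cdot \frac{1}{330} + 213 \left(- \frac{1}{496}\right) = \frac{3}{10} - \frac{213}{496} = - \frac{321}{2480}$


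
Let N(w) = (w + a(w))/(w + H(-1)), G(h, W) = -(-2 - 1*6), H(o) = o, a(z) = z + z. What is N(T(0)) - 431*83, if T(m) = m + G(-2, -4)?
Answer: -250387/7 ≈ -35770.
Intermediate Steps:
a(z) = 2*z
G(h, W) = 8 (G(h, W) = -(-2 - 6) = -1*(-8) = 8)
T(m) = 8 + m (T(m) = m + 8 = 8 + m)
N(w) = 3*w/(-1 + w) (N(w) = (w + 2*w)/(w - 1) = (3*w)/(-1 + w) = 3*w/(-1 + w))
N(T(0)) - 431*83 = 3*(8 + 0)/(-1 + (8 + 0)) - 431*83 = 3*8/(-1 + 8) - 35773 = 3*8/7 - 35773 = 3*8*(⅐) - 35773 = 24/7 - 35773 = -250387/7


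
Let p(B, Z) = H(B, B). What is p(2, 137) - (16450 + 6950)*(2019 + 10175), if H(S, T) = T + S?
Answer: -285339596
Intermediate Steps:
H(S, T) = S + T
p(B, Z) = 2*B (p(B, Z) = B + B = 2*B)
p(2, 137) - (16450 + 6950)*(2019 + 10175) = 2*2 - (16450 + 6950)*(2019 + 10175) = 4 - 23400*12194 = 4 - 1*285339600 = 4 - 285339600 = -285339596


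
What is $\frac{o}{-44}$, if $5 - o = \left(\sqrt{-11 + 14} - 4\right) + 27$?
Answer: $\frac{9}{22} + \frac{\sqrt{3}}{44} \approx 0.44846$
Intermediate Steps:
$o = -18 - \sqrt{3}$ ($o = 5 - \left(\left(\sqrt{-11 + 14} - 4\right) + 27\right) = 5 - \left(\left(\sqrt{3} - 4\right) + 27\right) = 5 - \left(\left(-4 + \sqrt{3}\right) + 27\right) = 5 - \left(23 + \sqrt{3}\right) = -18 - \sqrt{3} \approx -19.732$)
$\frac{o}{-44} = \frac{-18 - \sqrt{3}}{-44} = \left(-18 - \sqrt{3}\right) \left(- \frac{1}{44}\right) = \frac{9}{22} + \frac{\sqrt{3}}{44}$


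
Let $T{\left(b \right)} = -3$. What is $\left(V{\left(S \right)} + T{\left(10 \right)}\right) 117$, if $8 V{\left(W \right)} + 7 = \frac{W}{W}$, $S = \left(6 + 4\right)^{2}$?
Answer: $- \frac{1755}{4} \approx -438.75$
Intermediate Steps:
$S = 100$ ($S = 10^{2} = 100$)
$V{\left(W \right)} = - \frac{3}{4}$ ($V{\left(W \right)} = - \frac{7}{8} + \frac{W \frac{1}{W}}{8} = - \frac{7}{8} + \frac{1}{8} \cdot 1 = - \frac{7}{8} + \frac{1}{8} = - \frac{3}{4}$)
$\left(V{\left(S \right)} + T{\left(10 \right)}\right) 117 = \left(- \frac{3}{4} - 3\right) 117 = \left(- \frac{15}{4}\right) 117 = - \frac{1755}{4}$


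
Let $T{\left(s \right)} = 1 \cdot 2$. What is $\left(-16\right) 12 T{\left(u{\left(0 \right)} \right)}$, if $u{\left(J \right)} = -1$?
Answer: $-384$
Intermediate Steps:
$T{\left(s \right)} = 2$
$\left(-16\right) 12 T{\left(u{\left(0 \right)} \right)} = \left(-16\right) 12 \cdot 2 = \left(-192\right) 2 = -384$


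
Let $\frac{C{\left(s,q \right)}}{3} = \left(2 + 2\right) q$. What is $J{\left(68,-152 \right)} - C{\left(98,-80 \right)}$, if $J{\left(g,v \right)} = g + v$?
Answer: $876$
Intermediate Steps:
$C{\left(s,q \right)} = 12 q$ ($C{\left(s,q \right)} = 3 \left(2 + 2\right) q = 3 \cdot 4 q = 12 q$)
$J{\left(68,-152 \right)} - C{\left(98,-80 \right)} = \left(68 - 152\right) - 12 \left(-80\right) = -84 - -960 = -84 + 960 = 876$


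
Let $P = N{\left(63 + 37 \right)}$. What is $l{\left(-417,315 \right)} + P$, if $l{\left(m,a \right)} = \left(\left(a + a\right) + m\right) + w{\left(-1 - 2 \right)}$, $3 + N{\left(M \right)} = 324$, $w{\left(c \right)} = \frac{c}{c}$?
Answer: $535$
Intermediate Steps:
$w{\left(c \right)} = 1$
$N{\left(M \right)} = 321$ ($N{\left(M \right)} = -3 + 324 = 321$)
$l{\left(m,a \right)} = 1 + m + 2 a$ ($l{\left(m,a \right)} = \left(\left(a + a\right) + m\right) + 1 = \left(2 a + m\right) + 1 = \left(m + 2 a\right) + 1 = 1 + m + 2 a$)
$P = 321$
$l{\left(-417,315 \right)} + P = \left(1 - 417 + 2 \cdot 315\right) + 321 = \left(1 - 417 + 630\right) + 321 = 214 + 321 = 535$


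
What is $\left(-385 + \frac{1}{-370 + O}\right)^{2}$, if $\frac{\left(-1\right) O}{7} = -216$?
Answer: $\frac{193308829561}{1304164} \approx 1.4822 \cdot 10^{5}$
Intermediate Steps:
$O = 1512$ ($O = \left(-7\right) \left(-216\right) = 1512$)
$\left(-385 + \frac{1}{-370 + O}\right)^{2} = \left(-385 + \frac{1}{-370 + 1512}\right)^{2} = \left(-385 + \frac{1}{1142}\right)^{2} = \left(- \frac{439669}{1142}\right)^{2} = \frac{193308829561}{1304164}$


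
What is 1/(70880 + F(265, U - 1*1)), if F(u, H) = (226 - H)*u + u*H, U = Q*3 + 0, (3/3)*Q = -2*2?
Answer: 1/130770 ≈ 7.6470e-6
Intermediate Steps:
Q = -4 (Q = -2*2 = -4)
U = -12 (U = -4*3 + 0 = -12 + 0 = -12)
F(u, H) = H*u + u*(226 - H) (F(u, H) = u*(226 - H) + H*u = H*u + u*(226 - H))
1/(70880 + F(265, U - 1*1)) = 1/(70880 + 226*265) = 1/(70880 + 59890) = 1/130770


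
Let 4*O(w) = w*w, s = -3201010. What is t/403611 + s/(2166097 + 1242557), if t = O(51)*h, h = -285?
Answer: -1282439244805/917180166396 ≈ -1.3982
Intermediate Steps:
O(w) = w²/4 (O(w) = (w*w)/4 = w²/4)
t = -741285/4 (t = ((¼)*51²)*(-285) = ((¼)*2601)*(-285) = (2601/4)*(-285) = -741285/4 ≈ -1.8532e+5)
t/403611 + s/(2166097 + 1242557) = -741285/4/403611 - 3201010/(2166097 + 1242557) = -741285/4*1/403611 - 3201010/3408654 = -247095/538148 - 3201010*1/3408654 = -247095/538148 - 1600505/1704327 = -1282439244805/917180166396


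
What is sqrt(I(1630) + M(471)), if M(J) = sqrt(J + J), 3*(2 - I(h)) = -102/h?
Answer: sqrt(1342305 + 664225*sqrt(942))/815 ≈ 5.7195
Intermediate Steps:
I(h) = 2 + 34/h (I(h) = 2 - (-34)/h = 2 + 34/h)
M(J) = sqrt(2)*sqrt(J) (M(J) = sqrt(2*J) = sqrt(2)*sqrt(J))
sqrt(I(1630) + M(471)) = sqrt((2 + 34/1630) + sqrt(2)*sqrt(471)) = sqrt((2 + 34*(1/1630)) + sqrt(942)) = sqrt((2 + 17/815) + sqrt(942)) = sqrt(1647/815 + sqrt(942))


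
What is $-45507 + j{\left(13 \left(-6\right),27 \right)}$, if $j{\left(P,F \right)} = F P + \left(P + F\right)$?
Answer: $-47664$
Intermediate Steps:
$j{\left(P,F \right)} = F + P + F P$ ($j{\left(P,F \right)} = F P + \left(F + P\right) = F + P + F P$)
$-45507 + j{\left(13 \left(-6\right),27 \right)} = -45507 + \left(27 + 13 \left(-6\right) + 27 \cdot 13 \left(-6\right)\right) = -45507 + \left(27 - 78 + 27 \left(-78\right)\right) = -45507 - 2157 = -47664$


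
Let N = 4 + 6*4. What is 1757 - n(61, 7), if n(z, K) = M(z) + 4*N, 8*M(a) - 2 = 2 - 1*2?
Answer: 6579/4 ≈ 1644.8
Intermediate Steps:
M(a) = ¼ (M(a) = ¼ + (2 - 1*2)/8 = ¼ + (2 - 2)/8 = ¼ + (⅛)*0 = ¼ + 0 = ¼)
N = 28 (N = 4 + 24 = 28)
n(z, K) = 449/4 (n(z, K) = ¼ + 4*28 = ¼ + 112 = 449/4)
1757 - n(61, 7) = 1757 - 1*449/4 = 1757 - 449/4 = 6579/4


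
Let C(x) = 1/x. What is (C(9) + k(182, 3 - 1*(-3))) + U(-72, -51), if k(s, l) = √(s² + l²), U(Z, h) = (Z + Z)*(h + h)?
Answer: 132193/9 + 2*√8290 ≈ 14870.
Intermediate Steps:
U(Z, h) = 4*Z*h (U(Z, h) = (2*Z)*(2*h) = 4*Z*h)
k(s, l) = √(l² + s²)
(C(9) + k(182, 3 - 1*(-3))) + U(-72, -51) = (1/9 + √((3 - 1*(-3))² + 182²)) + 4*(-72)*(-51) = (⅑ + √((3 + 3)² + 33124)) + 14688 = (⅑ + √(6² + 33124)) + 14688 = (⅑ + √(36 + 33124)) + 14688 = (⅑ + √33160) + 14688 = (⅑ + 2*√8290) + 14688 = 132193/9 + 2*√8290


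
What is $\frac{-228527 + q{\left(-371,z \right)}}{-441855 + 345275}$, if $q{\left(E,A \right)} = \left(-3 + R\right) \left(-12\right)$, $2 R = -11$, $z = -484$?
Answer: $\frac{45685}{19316} \approx 2.3651$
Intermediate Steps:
$R = - \frac{11}{2}$ ($R = \frac{1}{2} \left(-11\right) = - \frac{11}{2} \approx -5.5$)
$q{\left(E,A \right)} = 102$ ($q{\left(E,A \right)} = \left(-3 - \frac{11}{2}\right) \left(-12\right) = \left(- \frac{17}{2}\right) \left(-12\right) = 102$)
$\frac{-228527 + q{\left(-371,z \right)}}{-441855 + 345275} = \frac{-228527 + 102}{-441855 + 345275} = - \frac{228425}{-96580} = \left(-228425\right) \left(- \frac{1}{96580}\right) = \frac{45685}{19316}$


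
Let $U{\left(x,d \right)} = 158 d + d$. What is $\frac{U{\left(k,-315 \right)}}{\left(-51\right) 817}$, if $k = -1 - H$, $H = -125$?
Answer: $\frac{16695}{13889} \approx 1.202$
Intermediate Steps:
$k = 124$ ($k = -1 - -125 = -1 + 125 = 124$)
$U{\left(x,d \right)} = 159 d$
$\frac{U{\left(k,-315 \right)}}{\left(-51\right) 817} = \frac{159 \left(-315\right)}{\left(-51\right) 817} = - \frac{50085}{-41667} = \left(-50085\right) \left(- \frac{1}{41667}\right) = \frac{16695}{13889}$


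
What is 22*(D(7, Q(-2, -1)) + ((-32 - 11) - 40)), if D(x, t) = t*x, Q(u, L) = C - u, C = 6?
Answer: -594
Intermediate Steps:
Q(u, L) = 6 - u
22*(D(7, Q(-2, -1)) + ((-32 - 11) - 40)) = 22*((6 - 1*(-2))*7 + ((-32 - 11) - 40)) = 22*((6 + 2)*7 + (-43 - 40)) = 22*(8*7 - 83) = 22*(56 - 83) = 22*(-27) = -594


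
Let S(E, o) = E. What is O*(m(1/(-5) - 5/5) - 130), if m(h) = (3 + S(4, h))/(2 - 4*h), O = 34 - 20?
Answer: -30695/17 ≈ -1805.6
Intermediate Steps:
O = 14
m(h) = 7/(2 - 4*h) (m(h) = (3 + 4)/(2 - 4*h) = 7/(2 - 4*h))
O*(m(1/(-5) - 5/5) - 130) = 14*(-7/(-2 + 4*(1/(-5) - 5/5)) - 130) = 14*(-7/(-2 + 4*(1*(-1/5) - 5*1/5)) - 130) = 14*(-7/(-2 + 4*(-1/5 - 1)) - 130) = 14*(-7/(-2 + 4*(-6/5)) - 130) = 14*(-7/(-2 - 24/5) - 130) = 14*(-7/(-34/5) - 130) = 14*(-7*(-5/34) - 130) = 14*(35/34 - 130) = 14*(-4385/34) = -30695/17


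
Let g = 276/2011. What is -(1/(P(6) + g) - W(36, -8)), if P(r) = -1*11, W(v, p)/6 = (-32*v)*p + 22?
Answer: 1210826671/21845 ≈ 55428.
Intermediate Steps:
W(v, p) = 132 - 192*p*v (W(v, p) = 6*((-32*v)*p + 22) = 6*(-32*p*v + 22) = 6*(22 - 32*p*v) = 132 - 192*p*v)
P(r) = -11
g = 276/2011 (g = 276*(1/2011) = 276/2011 ≈ 0.13725)
-(1/(P(6) + g) - W(36, -8)) = -(1/(-11 + 276/2011) - (132 - 192*(-8)*36)) = -(1/(-21845/2011) - (132 + 55296)) = -(-2011/21845 - 1*55428) = -(-2011/21845 - 55428) = -1*(-1210826671/21845) = 1210826671/21845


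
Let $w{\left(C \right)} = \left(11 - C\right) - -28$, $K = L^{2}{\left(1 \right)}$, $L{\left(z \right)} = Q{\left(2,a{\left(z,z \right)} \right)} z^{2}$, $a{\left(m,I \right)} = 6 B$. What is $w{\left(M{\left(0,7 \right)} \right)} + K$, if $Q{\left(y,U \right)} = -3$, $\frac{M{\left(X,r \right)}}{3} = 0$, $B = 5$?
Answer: $48$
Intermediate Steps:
$a{\left(m,I \right)} = 30$ ($a{\left(m,I \right)} = 6 \cdot 5 = 30$)
$M{\left(X,r \right)} = 0$ ($M{\left(X,r \right)} = 3 \cdot 0 = 0$)
$L{\left(z \right)} = - 3 z^{2}$
$K = 9$ ($K = \left(- 3 \cdot 1^{2}\right)^{2} = \left(\left(-3\right) 1\right)^{2} = \left(-3\right)^{2} = 9$)
$w{\left(C \right)} = 39 - C$ ($w{\left(C \right)} = \left(11 - C\right) + 28 = 39 - C$)
$w{\left(M{\left(0,7 \right)} \right)} + K = \left(39 - 0\right) + 9 = \left(39 + 0\right) + 9 = 39 + 9 = 48$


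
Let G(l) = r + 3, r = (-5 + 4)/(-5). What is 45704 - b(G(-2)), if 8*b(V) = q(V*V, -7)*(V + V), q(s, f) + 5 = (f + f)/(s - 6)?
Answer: 2422664/53 ≈ 45711.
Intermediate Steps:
q(s, f) = -5 + 2*f/(-6 + s) (q(s, f) = -5 + (f + f)/(s - 6) = -5 + (2*f)/(-6 + s) = -5 + 2*f/(-6 + s))
r = 1/5 (r = -1*(-1/5) = 1/5 ≈ 0.20000)
G(l) = 16/5 (G(l) = 1/5 + 3 = 16/5)
b(V) = V*(16 - 5*V**2)/(4*(-6 + V**2)) (b(V) = (((30 - 5*V*V + 2*(-7))/(-6 + V*V))*(V + V))/8 = (((30 - 5*V**2 - 14)/(-6 + V**2))*(2*V))/8 = (((16 - 5*V**2)/(-6 + V**2))*(2*V))/8 = (2*V*(16 - 5*V**2)/(-6 + V**2))/8 = V*(16 - 5*V**2)/(4*(-6 + V**2)))
45704 - b(G(-2)) = 45704 - 16*(16 - 5*(16/5)**2)/(4*5*(-6 + (16/5)**2)) = 45704 - 16*(16 - 5*256/25)/(4*5*(-6 + 256/25)) = 45704 - 16*(16 - 256/5)/(4*5*106/25) = 45704 - 16*25*(-176)/(4*5*106*5) = 45704 - 1*(-352/53) = 45704 + 352/53 = 2422664/53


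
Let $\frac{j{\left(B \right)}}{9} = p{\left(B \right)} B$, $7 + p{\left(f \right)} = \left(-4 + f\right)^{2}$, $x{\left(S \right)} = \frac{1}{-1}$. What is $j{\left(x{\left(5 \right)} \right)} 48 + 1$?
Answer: $-7775$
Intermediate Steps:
$x{\left(S \right)} = -1$
$p{\left(f \right)} = -7 + \left(-4 + f\right)^{2}$
$j{\left(B \right)} = 9 B \left(-7 + \left(-4 + B\right)^{2}\right)$ ($j{\left(B \right)} = 9 \left(-7 + \left(-4 + B\right)^{2}\right) B = 9 B \left(-7 + \left(-4 + B\right)^{2}\right)$)
$j{\left(x{\left(5 \right)} \right)} 48 + 1 = 9 \left(-1\right) \left(-7 + \left(-4 - 1\right)^{2}\right) 48 + 1 = 9 \left(-1\right) \left(-7 + \left(-5\right)^{2}\right) 48 + 1 = 9 \left(-1\right) \left(-7 + 25\right) 48 + 1 = 9 \left(-1\right) 18 \cdot 48 + 1 = \left(-162\right) 48 + 1 = -7776 + 1 = -7775$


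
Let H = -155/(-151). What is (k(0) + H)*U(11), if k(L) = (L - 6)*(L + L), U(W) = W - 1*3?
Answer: 1240/151 ≈ 8.2119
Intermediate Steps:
U(W) = -3 + W (U(W) = W - 3 = -3 + W)
k(L) = 2*L*(-6 + L) (k(L) = (-6 + L)*(2*L) = 2*L*(-6 + L))
H = 155/151 (H = -155*(-1/151) = 155/151 ≈ 1.0265)
(k(0) + H)*U(11) = (2*0*(-6 + 0) + 155/151)*(-3 + 11) = (2*0*(-6) + 155/151)*8 = (0 + 155/151)*8 = (155/151)*8 = 1240/151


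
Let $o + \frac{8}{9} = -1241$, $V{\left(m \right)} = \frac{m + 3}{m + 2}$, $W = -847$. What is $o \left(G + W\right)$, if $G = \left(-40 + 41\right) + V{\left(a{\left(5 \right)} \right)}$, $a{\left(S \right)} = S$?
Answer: $\frac{66100778}{63} \approx 1.0492 \cdot 10^{6}$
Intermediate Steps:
$V{\left(m \right)} = \frac{3 + m}{2 + m}$
$o = - \frac{11177}{9}$ ($o = - \frac{8}{9} - 1241 = - \frac{11177}{9} \approx -1241.9$)
$G = \frac{15}{7}$ ($G = \left(-40 + 41\right) + \frac{3 + 5}{2 + 5} = 1 + \frac{1}{7} \cdot 8 = 1 + \frac{8}{7} = \frac{15}{7} \approx 2.1429$)
$o \left(G + W\right) = - \frac{11177 \left(\frac{15}{7} - 847\right)}{9} = \left(- \frac{11177}{9}\right) \left(- \frac{5914}{7}\right) = \frac{66100778}{63}$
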